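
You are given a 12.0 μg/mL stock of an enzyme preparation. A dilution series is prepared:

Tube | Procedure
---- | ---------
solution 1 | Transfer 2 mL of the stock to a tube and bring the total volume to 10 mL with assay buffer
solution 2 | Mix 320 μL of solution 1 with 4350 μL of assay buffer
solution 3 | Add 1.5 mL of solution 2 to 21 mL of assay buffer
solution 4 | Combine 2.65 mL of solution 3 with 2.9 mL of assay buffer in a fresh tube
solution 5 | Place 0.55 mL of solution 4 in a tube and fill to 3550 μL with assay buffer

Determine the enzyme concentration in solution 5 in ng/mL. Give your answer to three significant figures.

0.811 ng/mL

Step 1: 2 mL brought to 10 mL → factor 10/2 = 5
Step 2: 320 μL + 4350 μL = 4670 μL total → factor 4670/320 = 14.594
Step 3: 1.5 mL + 21 mL = 22.5 mL total → factor 22.5/1.5 = 15
Step 4: 2.65 mL + 2.9 mL = 5.55 mL total → factor 5.55/2.65 = 2.0943
Step 5: 0.55 mL brought to 3550 μL → factor 3.55/0.55 = 6.4545
Overall dilution factor = 5 × 14.594 × 15 × 2.0943 × 6.4545 = 14796
Final = 12.0 μg/mL / 14796 = 0.0008110 μg/mL = 0.811 ng/mL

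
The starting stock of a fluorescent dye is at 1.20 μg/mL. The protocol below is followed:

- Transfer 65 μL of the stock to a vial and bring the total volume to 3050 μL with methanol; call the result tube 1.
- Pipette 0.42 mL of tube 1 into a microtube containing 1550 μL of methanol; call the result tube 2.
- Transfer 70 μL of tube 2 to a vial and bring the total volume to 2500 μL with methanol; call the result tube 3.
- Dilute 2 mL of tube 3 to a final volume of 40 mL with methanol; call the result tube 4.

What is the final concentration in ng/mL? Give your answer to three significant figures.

0.00763 ng/mL

Step 1: 65 μL brought to 3050 μL → factor 3050/65 = 46.923
Step 2: 0.42 mL + 1550 μL = 1.97 mL total → factor 1.97/0.42 = 4.6905
Step 3: 70 μL brought to 2500 μL → factor 2500/70 = 35.714
Step 4: 2 mL brought to 40 mL → factor 40/2 = 20
Overall dilution factor = 46.923 × 4.6905 × 35.714 × 20 = 1.5721 × 10^5
Final = 1.20 μg/mL / 1.5721 × 10^5 = 7.633 × 10^-6 μg/mL = 0.00763 ng/mL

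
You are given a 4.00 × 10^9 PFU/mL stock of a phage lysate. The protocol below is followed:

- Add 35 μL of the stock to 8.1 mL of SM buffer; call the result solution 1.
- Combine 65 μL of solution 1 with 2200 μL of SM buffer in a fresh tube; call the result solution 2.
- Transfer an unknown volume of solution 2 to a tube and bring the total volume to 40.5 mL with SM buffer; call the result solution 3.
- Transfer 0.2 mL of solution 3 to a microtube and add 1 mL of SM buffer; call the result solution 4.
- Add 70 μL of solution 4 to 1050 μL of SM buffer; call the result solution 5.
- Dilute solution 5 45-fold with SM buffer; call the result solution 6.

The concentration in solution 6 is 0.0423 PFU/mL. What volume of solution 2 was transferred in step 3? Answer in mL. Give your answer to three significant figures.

Step 1: 35 μL + 8.1 mL = 8135 μL total → factor 8135/35 = 232.43
Step 2: 65 μL + 2200 μL = 2265 μL total → factor 2265/65 = 34.846
Step 3: v brought to 40.5 mL → factor = 40.5 mL/v
Step 4: 0.2 mL + 1 mL = 1.2 mL total → factor 1.2/0.2 = 6
Step 5: 70 μL + 1050 μL = 1120 μL total → factor 1120/70 = 16
Step 6: 45-fold → factor 45
Product of known-step factors = 3.4989 × 10^7
Overall factor = 4.00 × 10^9 PFU/mL / (0.0423 PFU/mL) = 9.4563 × 10^10
Step-3 factor = 9.4563 × 10^10 / 3.4989 × 10^7 = 2702.7
v = 40.5 mL / 2702.7 = 0.0150 mL

0.0150 mL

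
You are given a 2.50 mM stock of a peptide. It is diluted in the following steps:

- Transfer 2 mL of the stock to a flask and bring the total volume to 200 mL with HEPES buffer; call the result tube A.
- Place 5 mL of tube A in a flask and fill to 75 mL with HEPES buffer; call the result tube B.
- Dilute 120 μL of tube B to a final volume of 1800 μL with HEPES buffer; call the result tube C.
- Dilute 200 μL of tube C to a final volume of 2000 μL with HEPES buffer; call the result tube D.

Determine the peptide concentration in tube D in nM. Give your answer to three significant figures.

Step 1: 2 mL brought to 200 mL → factor 200/2 = 100
Step 2: 5 mL brought to 75 mL → factor 75/5 = 15
Step 3: 120 μL brought to 1800 μL → factor 1800/120 = 15
Step 4: 200 μL brought to 2000 μL → factor 2000/200 = 10
Overall dilution factor = 100 × 15 × 15 × 10 = 2.25 × 10^5
Final = 2.50 mM / 2.25 × 10^5 = 1.111 × 10^-5 mM = 11.1 nM

11.1 nM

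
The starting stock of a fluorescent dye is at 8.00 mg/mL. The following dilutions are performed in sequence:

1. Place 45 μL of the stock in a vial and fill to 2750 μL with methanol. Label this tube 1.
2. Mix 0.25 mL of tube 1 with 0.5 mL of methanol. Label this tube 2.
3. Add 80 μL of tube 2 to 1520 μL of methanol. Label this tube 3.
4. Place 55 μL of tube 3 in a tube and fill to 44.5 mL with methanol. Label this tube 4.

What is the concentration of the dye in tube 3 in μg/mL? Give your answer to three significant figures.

Step 1: 45 μL brought to 2750 μL → factor 2750/45 = 61.111
Step 2: 0.25 mL + 0.5 mL = 0.75 mL total → factor 0.75/0.25 = 3
Step 3: 80 μL + 1520 μL = 1600 μL total → factor 1600/80 = 20
Dilution factor through tube 3 = 61.111 × 3 × 20 = 3666.7
[tube 3] = 8.00 mg/mL / 3666.7 = 0.002182 mg/mL = 2.18 μg/mL

2.18 μg/mL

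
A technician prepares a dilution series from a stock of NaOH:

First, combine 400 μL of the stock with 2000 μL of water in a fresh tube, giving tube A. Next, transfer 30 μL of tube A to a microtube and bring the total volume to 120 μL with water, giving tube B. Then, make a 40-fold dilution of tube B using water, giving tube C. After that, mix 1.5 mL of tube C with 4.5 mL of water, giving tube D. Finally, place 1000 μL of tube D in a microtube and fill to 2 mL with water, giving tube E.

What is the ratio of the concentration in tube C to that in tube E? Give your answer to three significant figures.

Step 1: 400 μL + 2000 μL = 2400 μL total → factor 2400/400 = 6
Step 2: 30 μL brought to 120 μL → factor 120/30 = 4
Step 3: 40-fold → factor 40
Step 4: 1.5 mL + 4.5 mL = 6 mL total → factor 6/1.5 = 4
Step 5: 1000 μL brought to 2 mL → factor 2000/1000 = 2
Dilution factor to tube C = 960; to tube E = 7680
[tube C]/[tube E] = (factor to tube E)/(factor to tube C) = 7680/960 = 8.00

8.00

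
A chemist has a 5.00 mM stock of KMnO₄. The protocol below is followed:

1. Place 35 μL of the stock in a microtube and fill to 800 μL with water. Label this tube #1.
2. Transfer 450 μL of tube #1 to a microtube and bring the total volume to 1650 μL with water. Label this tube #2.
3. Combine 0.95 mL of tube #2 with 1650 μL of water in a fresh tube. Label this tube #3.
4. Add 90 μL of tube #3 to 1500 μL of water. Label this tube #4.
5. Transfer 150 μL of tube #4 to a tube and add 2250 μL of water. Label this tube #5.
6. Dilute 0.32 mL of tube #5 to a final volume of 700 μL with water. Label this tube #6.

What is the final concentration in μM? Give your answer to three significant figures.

Step 1: 35 μL brought to 800 μL → factor 800/35 = 22.857
Step 2: 450 μL brought to 1650 μL → factor 1650/450 = 3.6667
Step 3: 0.95 mL + 1650 μL = 2.6 mL total → factor 2.6/0.95 = 2.7368
Step 4: 90 μL + 1500 μL = 1590 μL total → factor 1590/90 = 17.667
Step 5: 150 μL + 2250 μL = 2400 μL total → factor 2400/150 = 16
Step 6: 0.32 mL brought to 700 μL → factor 0.7/0.32 = 2.1875
Overall dilution factor = 22.857 × 3.6667 × 2.7368 × 17.667 × 16 × 2.1875 = 1.4183 × 10^5
Final = 5.00 mM / 1.4183 × 10^5 = 3.525 × 10^-5 mM = 0.0353 μM

0.0353 μM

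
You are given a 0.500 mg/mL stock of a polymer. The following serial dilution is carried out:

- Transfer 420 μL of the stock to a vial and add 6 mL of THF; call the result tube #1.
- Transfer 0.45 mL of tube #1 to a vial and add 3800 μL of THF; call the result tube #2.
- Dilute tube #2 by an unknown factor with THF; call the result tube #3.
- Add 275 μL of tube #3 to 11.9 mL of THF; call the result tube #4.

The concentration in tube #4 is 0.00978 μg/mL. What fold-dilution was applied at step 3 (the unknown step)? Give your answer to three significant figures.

Step 1: 420 μL + 6 mL = 6420 μL total → factor 6420/420 = 15.286
Step 2: 0.45 mL + 3800 μL = 4.25 mL total → factor 4.25/0.45 = 9.4444
Step 3: unknown factor x
Step 4: 275 μL + 11.9 mL = 12175 μL total → factor 12175/275 = 44.273
Product of known-step factors = 6391.4
Overall factor = 0.500 mg/mL / (0.00978 μg/mL) = 51125
x = 51125 / 6391.4 = 8.00

8.00-fold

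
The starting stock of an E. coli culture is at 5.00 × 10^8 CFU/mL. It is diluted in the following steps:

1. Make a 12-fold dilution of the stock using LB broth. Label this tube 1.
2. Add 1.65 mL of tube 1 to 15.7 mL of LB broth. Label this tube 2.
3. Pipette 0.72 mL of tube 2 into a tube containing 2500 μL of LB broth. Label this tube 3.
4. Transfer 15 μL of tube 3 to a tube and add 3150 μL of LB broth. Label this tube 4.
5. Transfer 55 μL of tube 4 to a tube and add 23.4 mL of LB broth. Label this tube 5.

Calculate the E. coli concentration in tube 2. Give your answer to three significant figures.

Step 1: 12-fold → factor 12
Step 2: 1.65 mL + 15.7 mL = 17.35 mL total → factor 17.35/1.65 = 10.515
Dilution factor through tube 2 = 12 × 10.515 = 126.18
[tube 2] = 5.00 × 10^8 CFU/mL / 126.18 = 3.96 × 10^6 CFU/mL

3.96 × 10^6 CFU/mL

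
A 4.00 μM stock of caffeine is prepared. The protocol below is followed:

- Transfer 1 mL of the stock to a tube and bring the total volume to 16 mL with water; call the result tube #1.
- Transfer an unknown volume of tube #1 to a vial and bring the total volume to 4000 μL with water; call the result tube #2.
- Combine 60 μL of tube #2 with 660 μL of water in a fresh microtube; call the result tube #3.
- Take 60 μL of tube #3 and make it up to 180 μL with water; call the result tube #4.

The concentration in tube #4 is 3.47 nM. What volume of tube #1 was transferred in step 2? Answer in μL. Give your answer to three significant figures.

Step 1: 1 mL brought to 16 mL → factor 16/1 = 16
Step 2: v brought to 4000 μL → factor = 4000 μL/v
Step 3: 60 μL + 660 μL = 720 μL total → factor 720/60 = 12
Step 4: 60 μL brought to 180 μL → factor 180/60 = 3
Product of known-step factors = 576
Overall factor = 4.00 μM / (3.47 nM) = 1152.7
Step-2 factor = 1152.7 / 576 = 2.0013
v = 4000 μL / 2.0013 = 2.00 × 10^3 μL

2.00 × 10^3 μL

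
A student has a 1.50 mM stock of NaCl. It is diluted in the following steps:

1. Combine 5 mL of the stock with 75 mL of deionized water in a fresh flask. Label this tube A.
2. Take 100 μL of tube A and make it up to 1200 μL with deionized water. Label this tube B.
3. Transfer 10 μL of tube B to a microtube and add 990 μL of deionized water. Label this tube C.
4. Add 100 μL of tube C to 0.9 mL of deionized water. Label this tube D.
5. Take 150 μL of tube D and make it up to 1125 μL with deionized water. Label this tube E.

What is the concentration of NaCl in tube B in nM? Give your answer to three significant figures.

Step 1: 5 mL + 75 mL = 80 mL total → factor 80/5 = 16
Step 2: 100 μL brought to 1200 μL → factor 1200/100 = 12
Dilution factor through tube B = 16 × 12 = 192
[tube B] = 1.50 mM / 192 = 0.007812 mM = 7.81 × 10^3 nM

7.81 × 10^3 nM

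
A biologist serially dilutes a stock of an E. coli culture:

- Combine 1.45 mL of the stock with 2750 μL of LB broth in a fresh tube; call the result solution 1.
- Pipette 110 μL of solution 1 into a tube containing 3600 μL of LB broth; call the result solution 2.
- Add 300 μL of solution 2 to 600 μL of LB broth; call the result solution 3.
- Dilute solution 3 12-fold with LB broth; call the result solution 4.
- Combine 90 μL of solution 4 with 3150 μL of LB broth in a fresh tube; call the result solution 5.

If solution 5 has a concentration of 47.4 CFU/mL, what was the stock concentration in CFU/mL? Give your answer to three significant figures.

6.00 × 10^6 CFU/mL

Step 1: 1.45 mL + 2750 μL = 4.2 mL total → factor 4.2/1.45 = 2.8966
Step 2: 110 μL + 3600 μL = 3710 μL total → factor 3710/110 = 33.727
Step 3: 300 μL + 600 μL = 900 μL total → factor 900/300 = 3
Step 4: 12-fold → factor 12
Step 5: 90 μL + 3150 μL = 3240 μL total → factor 3240/90 = 36
Overall dilution factor = 2.8966 × 33.727 × 3 × 12 × 36 = 1.2661 × 10^5
Stock = 47.4 CFU/mL × 1.2661 × 10^5 = 6.00 × 10^6 CFU/mL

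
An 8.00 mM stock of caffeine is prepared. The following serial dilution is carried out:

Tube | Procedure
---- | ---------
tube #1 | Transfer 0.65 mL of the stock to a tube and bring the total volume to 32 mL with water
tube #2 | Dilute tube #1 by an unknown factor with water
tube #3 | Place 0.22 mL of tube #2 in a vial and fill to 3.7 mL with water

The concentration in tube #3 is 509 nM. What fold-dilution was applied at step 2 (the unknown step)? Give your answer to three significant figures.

Step 1: 0.65 mL brought to 32 mL → factor 32/0.65 = 49.231
Step 2: unknown factor x
Step 3: 0.22 mL brought to 3.7 mL → factor 3.7/0.22 = 16.818
Product of known-step factors = 827.97
Overall factor = 8.00 mM / (509 nM) = 15717
x = 15717 / 827.97 = 19.0

19.0-fold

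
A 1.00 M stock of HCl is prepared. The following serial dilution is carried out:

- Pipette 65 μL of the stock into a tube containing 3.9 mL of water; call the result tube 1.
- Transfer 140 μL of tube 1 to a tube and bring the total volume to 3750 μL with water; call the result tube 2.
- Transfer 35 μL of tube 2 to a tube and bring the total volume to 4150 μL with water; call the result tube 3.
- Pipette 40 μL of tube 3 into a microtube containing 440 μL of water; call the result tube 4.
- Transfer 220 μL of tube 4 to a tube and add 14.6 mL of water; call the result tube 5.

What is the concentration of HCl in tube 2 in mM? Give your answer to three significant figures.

Step 1: 65 μL + 3.9 mL = 3965 μL total → factor 3965/65 = 61
Step 2: 140 μL brought to 3750 μL → factor 3750/140 = 26.786
Dilution factor through tube 2 = 61 × 26.786 = 1633.9
[tube 2] = 1.00 M / 1633.9 = 0.0006120 M = 0.612 mM

0.612 mM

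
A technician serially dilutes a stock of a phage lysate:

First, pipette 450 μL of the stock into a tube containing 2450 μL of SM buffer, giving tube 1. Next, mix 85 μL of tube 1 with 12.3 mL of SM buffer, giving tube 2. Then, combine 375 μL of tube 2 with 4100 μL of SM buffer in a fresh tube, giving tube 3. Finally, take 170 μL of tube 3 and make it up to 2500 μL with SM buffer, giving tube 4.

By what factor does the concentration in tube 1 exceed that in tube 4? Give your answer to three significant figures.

Step 1: 450 μL + 2450 μL = 2900 μL total → factor 2900/450 = 6.4444
Step 2: 85 μL + 12.3 mL = 12385 μL total → factor 12385/85 = 145.71
Step 3: 375 μL + 4100 μL = 4475 μL total → factor 4475/375 = 11.933
Step 4: 170 μL brought to 2500 μL → factor 2500/170 = 14.706
Dilution factor to tube 1 = 6.4444; to tube 4 = 1.6478 × 10^5
[tube 1]/[tube 4] = (factor to tube 4)/(factor to tube 1) = 1.6478 × 10^5/6.4444 = 2.56 × 10^4

2.56 × 10^4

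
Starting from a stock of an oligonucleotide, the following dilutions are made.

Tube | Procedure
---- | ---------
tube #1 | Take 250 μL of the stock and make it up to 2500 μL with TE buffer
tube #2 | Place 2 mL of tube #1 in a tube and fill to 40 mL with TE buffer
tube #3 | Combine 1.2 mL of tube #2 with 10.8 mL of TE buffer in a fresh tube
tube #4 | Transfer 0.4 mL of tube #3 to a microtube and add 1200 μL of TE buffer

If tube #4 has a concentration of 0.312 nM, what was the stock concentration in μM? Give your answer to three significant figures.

2.50 μM

Step 1: 250 μL brought to 2500 μL → factor 2500/250 = 10
Step 2: 2 mL brought to 40 mL → factor 40/2 = 20
Step 3: 1.2 mL + 10.8 mL = 12 mL total → factor 12/1.2 = 10
Step 4: 0.4 mL + 1200 μL = 1.6 mL total → factor 1.6/0.4 = 4
Overall dilution factor = 10 × 20 × 10 × 4 = 8000
Stock = 0.312 nM × 8000 = 2496 nM = 2.50 μM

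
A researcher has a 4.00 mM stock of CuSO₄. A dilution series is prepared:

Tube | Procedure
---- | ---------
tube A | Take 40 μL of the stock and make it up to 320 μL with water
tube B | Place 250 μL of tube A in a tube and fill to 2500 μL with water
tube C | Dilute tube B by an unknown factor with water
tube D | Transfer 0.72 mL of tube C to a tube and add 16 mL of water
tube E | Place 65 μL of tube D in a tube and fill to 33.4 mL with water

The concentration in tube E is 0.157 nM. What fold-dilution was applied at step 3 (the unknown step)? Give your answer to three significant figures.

Step 1: 40 μL brought to 320 μL → factor 320/40 = 8
Step 2: 250 μL brought to 2500 μL → factor 2500/250 = 10
Step 3: unknown factor x
Step 4: 0.72 mL + 16 mL = 16.72 mL total → factor 16.72/0.72 = 23.222
Step 5: 65 μL brought to 33.4 mL → factor 33400/65 = 513.85
Product of known-step factors = 9.5461 × 10^5
Overall factor = 4.00 mM / (0.157 nM) = 2.5478 × 10^7
x = 2.5478 × 10^7 / 9.5461 × 10^5 = 26.7

26.7-fold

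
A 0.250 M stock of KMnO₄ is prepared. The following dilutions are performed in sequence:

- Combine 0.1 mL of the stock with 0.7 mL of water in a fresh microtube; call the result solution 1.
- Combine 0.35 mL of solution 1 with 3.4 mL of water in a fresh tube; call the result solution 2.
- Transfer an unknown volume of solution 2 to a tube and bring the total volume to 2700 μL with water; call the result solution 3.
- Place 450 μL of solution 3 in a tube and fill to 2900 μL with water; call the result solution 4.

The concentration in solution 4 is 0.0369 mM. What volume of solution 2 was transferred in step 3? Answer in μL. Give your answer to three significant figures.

220 μL

Step 1: 0.1 mL + 0.7 mL = 0.8 mL total → factor 0.8/0.1 = 8
Step 2: 0.35 mL + 3.4 mL = 3.75 mL total → factor 3.75/0.35 = 10.714
Step 3: v brought to 2700 μL → factor = 2700 μL/v
Step 4: 450 μL brought to 2900 μL → factor 2900/450 = 6.4444
Product of known-step factors = 552.38
Overall factor = 0.250 M / (0.0369 mM) = 6775.1
Step-3 factor = 6775.1 / 552.38 = 12.265
v = 2700 μL / 12.265 = 220 μL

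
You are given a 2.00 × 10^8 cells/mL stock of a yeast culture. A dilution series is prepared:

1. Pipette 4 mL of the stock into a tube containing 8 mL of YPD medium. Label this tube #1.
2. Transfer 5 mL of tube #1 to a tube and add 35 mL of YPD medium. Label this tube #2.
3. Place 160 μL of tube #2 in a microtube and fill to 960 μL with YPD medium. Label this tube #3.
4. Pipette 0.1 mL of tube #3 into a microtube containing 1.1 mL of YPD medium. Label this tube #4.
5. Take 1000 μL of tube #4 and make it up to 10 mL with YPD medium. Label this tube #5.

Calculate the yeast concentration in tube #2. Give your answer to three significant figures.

Step 1: 4 mL + 8 mL = 12 mL total → factor 12/4 = 3
Step 2: 5 mL + 35 mL = 40 mL total → factor 40/5 = 8
Dilution factor through tube #2 = 3 × 8 = 24
[tube #2] = 2.00 × 10^8 cells/mL / 24 = 8.33 × 10^6 cells/mL

8.33 × 10^6 cells/mL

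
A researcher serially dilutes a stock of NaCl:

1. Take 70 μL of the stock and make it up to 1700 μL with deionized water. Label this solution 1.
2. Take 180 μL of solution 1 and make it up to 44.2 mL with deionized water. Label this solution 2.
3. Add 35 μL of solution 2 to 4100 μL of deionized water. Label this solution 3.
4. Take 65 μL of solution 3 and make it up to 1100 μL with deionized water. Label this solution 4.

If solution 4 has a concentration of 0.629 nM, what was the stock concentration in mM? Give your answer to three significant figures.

7.50 mM

Step 1: 70 μL brought to 1700 μL → factor 1700/70 = 24.286
Step 2: 180 μL brought to 44.2 mL → factor 44200/180 = 245.56
Step 3: 35 μL + 4100 μL = 4135 μL total → factor 4135/35 = 118.14
Step 4: 65 μL brought to 1100 μL → factor 1100/65 = 16.923
Overall dilution factor = 24.286 × 245.56 × 118.14 × 16.923 = 1.1923 × 10^7
Stock = 0.629 nM × 1.1923 × 10^7 = 7.500 × 10^6 nM = 7.50 mM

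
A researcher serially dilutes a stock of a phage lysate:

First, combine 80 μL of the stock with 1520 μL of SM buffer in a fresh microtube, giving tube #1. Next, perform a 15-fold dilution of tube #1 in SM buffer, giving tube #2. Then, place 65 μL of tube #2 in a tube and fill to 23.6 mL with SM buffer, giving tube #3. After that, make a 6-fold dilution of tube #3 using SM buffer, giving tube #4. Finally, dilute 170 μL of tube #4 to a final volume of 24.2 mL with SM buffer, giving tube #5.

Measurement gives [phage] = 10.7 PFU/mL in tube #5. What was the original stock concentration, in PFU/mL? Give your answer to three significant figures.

Step 1: 80 μL + 1520 μL = 1600 μL total → factor 1600/80 = 20
Step 2: 15-fold → factor 15
Step 3: 65 μL brought to 23.6 mL → factor 23600/65 = 363.08
Step 4: 6-fold → factor 6
Step 5: 170 μL brought to 24.2 mL → factor 24200/170 = 142.35
Overall dilution factor = 20 × 15 × 363.08 × 6 × 142.35 = 9.3033 × 10^7
Stock = 10.7 PFU/mL × 9.3033 × 10^7 = 9.95 × 10^8 PFU/mL

9.95 × 10^8 PFU/mL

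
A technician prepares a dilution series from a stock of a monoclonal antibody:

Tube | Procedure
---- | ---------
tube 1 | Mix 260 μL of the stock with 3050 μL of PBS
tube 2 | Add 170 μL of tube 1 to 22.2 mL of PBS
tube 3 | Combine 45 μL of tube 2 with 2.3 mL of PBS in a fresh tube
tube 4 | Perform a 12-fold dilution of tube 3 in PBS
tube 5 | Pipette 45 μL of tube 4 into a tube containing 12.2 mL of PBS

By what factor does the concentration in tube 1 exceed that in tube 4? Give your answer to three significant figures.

Step 1: 260 μL + 3050 μL = 3310 μL total → factor 3310/260 = 12.731
Step 2: 170 μL + 22.2 mL = 22370 μL total → factor 22370/170 = 131.59
Step 3: 45 μL + 2.3 mL = 2345 μL total → factor 2345/45 = 52.111
Step 4: 12-fold → factor 12
Dilution factor to tube 1 = 12.731; to tube 4 = 1.0476 × 10^6
[tube 1]/[tube 4] = (factor to tube 4)/(factor to tube 1) = 1.0476 × 10^6/12.731 = 8.23 × 10^4

8.23 × 10^4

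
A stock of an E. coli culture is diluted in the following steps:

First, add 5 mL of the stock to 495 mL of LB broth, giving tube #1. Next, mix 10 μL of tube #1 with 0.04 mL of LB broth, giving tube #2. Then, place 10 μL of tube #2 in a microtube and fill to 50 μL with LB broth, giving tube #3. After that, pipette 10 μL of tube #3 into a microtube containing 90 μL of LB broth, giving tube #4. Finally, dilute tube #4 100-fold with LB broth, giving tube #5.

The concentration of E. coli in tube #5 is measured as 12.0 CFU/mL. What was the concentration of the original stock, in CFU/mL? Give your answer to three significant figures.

Step 1: 5 mL + 495 mL = 500 mL total → factor 500/5 = 100
Step 2: 10 μL + 0.04 mL = 50 μL total → factor 50/10 = 5
Step 3: 10 μL brought to 50 μL → factor 50/10 = 5
Step 4: 10 μL + 90 μL = 100 μL total → factor 100/10 = 10
Step 5: 100-fold → factor 100
Overall dilution factor = 100 × 5 × 5 × 10 × 100 = 2.5 × 10^6
Stock = 12.0 CFU/mL × 2.5 × 10^6 = 3.00 × 10^7 CFU/mL

3.00 × 10^7 CFU/mL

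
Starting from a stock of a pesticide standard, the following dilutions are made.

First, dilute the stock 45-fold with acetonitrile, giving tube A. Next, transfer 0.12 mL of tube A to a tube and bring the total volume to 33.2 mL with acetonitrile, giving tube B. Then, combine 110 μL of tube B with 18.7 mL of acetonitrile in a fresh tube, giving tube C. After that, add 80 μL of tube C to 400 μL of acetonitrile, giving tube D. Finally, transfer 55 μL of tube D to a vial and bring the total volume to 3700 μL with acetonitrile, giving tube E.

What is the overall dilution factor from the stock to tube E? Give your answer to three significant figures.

8.59 × 10^8

Step 1: 45-fold → factor 45
Step 2: 0.12 mL brought to 33.2 mL → factor 33.2/0.12 = 276.67
Step 3: 110 μL + 18.7 mL = 18810 μL total → factor 18810/110 = 171
Step 4: 80 μL + 400 μL = 480 μL total → factor 480/80 = 6
Step 5: 55 μL brought to 3700 μL → factor 3700/55 = 67.273
Overall dilution factor = 45 × 276.67 × 171 × 6 × 67.273 = 8.5932 × 10^8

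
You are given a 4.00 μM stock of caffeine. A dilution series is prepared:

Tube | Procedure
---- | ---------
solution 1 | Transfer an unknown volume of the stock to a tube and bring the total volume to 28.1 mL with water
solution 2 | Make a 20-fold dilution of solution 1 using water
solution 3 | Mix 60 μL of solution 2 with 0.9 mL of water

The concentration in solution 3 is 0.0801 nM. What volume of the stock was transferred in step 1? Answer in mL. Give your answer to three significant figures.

Step 1: v brought to 28.1 mL → factor = 28.1 mL/v
Step 2: 20-fold → factor 20
Step 3: 60 μL + 0.9 mL = 960 μL total → factor 960/60 = 16
Product of known-step factors = 320
Overall factor = 4.00 μM / (0.0801 nM) = 49938
Step-1 factor = 49938 / 320 = 156.05
v = 28.1 mL / 156.05 = 0.180 mL

0.180 mL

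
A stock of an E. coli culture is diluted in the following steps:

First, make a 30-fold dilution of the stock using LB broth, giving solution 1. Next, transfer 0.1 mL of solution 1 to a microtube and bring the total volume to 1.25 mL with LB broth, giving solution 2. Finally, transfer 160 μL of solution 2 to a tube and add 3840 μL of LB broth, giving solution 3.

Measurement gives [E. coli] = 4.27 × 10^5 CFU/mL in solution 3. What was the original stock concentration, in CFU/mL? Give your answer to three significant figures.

4.00 × 10^9 CFU/mL

Step 1: 30-fold → factor 30
Step 2: 0.1 mL brought to 1.25 mL → factor 1.25/0.1 = 12.5
Step 3: 160 μL + 3840 μL = 4000 μL total → factor 4000/160 = 25
Overall dilution factor = 30 × 12.5 × 25 = 9375
Stock = 4.27 × 10^5 CFU/mL × 9375 = 4.00 × 10^9 CFU/mL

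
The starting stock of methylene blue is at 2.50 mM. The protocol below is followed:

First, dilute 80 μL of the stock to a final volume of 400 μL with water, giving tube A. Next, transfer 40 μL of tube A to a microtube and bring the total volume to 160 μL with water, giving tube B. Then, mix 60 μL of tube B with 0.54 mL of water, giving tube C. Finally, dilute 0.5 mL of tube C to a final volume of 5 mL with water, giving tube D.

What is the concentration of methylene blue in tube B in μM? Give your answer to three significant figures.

Step 1: 80 μL brought to 400 μL → factor 400/80 = 5
Step 2: 40 μL brought to 160 μL → factor 160/40 = 4
Dilution factor through tube B = 5 × 4 = 20
[tube B] = 2.50 mM / 20 = 0.1250 mM = 125 μM

125 μM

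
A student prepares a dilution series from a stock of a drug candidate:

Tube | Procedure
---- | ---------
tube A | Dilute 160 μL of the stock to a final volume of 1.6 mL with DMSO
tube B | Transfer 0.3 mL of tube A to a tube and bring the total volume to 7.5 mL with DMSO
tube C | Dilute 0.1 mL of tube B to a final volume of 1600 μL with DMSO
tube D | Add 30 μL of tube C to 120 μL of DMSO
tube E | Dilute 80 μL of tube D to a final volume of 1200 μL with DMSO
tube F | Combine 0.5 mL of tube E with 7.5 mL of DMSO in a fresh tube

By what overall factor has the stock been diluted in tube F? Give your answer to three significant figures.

Step 1: 160 μL brought to 1.6 mL → factor 1600/160 = 10
Step 2: 0.3 mL brought to 7.5 mL → factor 7.5/0.3 = 25
Step 3: 0.1 mL brought to 1600 μL → factor 1.6/0.1 = 16
Step 4: 30 μL + 120 μL = 150 μL total → factor 150/30 = 5
Step 5: 80 μL brought to 1200 μL → factor 1200/80 = 15
Step 6: 0.5 mL + 7.5 mL = 8 mL total → factor 8/0.5 = 16
Overall dilution factor = 10 × 25 × 16 × 5 × 15 × 16 = 4.8 × 10^6

4.80 × 10^6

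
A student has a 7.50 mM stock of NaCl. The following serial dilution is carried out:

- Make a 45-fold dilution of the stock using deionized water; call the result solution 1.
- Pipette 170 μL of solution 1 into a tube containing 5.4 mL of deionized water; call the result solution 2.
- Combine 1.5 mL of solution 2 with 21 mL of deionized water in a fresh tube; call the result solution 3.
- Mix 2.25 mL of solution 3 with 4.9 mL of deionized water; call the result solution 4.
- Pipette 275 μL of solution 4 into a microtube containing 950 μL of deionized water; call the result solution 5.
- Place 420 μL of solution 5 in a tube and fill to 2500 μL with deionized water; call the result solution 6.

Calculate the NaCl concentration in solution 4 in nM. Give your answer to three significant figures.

Step 1: 45-fold → factor 45
Step 2: 170 μL + 5.4 mL = 5570 μL total → factor 5570/170 = 32.765
Step 3: 1.5 mL + 21 mL = 22.5 mL total → factor 22.5/1.5 = 15
Step 4: 2.25 mL + 4.9 mL = 7.15 mL total → factor 7.15/2.25 = 3.1778
Dilution factor through solution 4 = 45 × 32.765 × 15 × 3.1778 = 70280
[solution 4] = 7.50 mM / 70280 = 0.0001067 mM = 107 nM

107 nM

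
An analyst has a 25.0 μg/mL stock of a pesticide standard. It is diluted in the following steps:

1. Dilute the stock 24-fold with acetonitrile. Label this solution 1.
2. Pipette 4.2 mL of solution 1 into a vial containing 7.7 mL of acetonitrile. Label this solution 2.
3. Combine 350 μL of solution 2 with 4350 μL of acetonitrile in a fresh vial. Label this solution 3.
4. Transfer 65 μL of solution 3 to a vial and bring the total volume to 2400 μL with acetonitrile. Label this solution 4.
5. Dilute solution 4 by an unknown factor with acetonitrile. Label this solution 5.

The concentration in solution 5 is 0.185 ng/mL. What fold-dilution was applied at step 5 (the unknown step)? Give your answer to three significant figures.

4.01-fold

Step 1: 24-fold → factor 24
Step 2: 4.2 mL + 7.7 mL = 11.9 mL total → factor 11.9/4.2 = 2.8333
Step 3: 350 μL + 4350 μL = 4700 μL total → factor 4700/350 = 13.429
Step 4: 65 μL brought to 2400 μL → factor 2400/65 = 36.923
Step 5: unknown factor x
Product of known-step factors = 33716
Overall factor = 25.0 μg/mL / (0.185 ng/mL) = 1.3514 × 10^5
x = 1.3514 × 10^5 / 33716 = 4.01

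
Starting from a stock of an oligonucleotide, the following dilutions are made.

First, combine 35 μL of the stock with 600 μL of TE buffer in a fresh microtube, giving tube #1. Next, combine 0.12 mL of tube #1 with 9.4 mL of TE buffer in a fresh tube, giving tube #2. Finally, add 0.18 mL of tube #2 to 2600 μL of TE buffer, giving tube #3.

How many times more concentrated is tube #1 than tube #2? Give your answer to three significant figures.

79.3

Step 1: 35 μL + 600 μL = 635 μL total → factor 635/35 = 18.143
Step 2: 0.12 mL + 9.4 mL = 9.52 mL total → factor 9.52/0.12 = 79.333
Dilution factor to tube #1 = 18.143; to tube #2 = 1439.3
[tube #1]/[tube #2] = (factor to tube #2)/(factor to tube #1) = 1439.3/18.143 = 79.3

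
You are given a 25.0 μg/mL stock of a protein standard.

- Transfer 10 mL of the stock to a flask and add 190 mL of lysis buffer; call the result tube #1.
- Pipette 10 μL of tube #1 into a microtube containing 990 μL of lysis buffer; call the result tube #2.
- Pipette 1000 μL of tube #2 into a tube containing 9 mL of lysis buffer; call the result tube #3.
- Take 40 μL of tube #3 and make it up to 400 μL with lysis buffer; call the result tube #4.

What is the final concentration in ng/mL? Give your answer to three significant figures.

Step 1: 10 mL + 190 mL = 200 mL total → factor 200/10 = 20
Step 2: 10 μL + 990 μL = 1000 μL total → factor 1000/10 = 100
Step 3: 1000 μL + 9 mL = 10000 μL total → factor 10000/1000 = 10
Step 4: 40 μL brought to 400 μL → factor 400/40 = 10
Overall dilution factor = 20 × 100 × 10 × 10 = 2 × 10^5
Final = 25.0 μg/mL / 2 × 10^5 = 0.0001250 μg/mL = 0.125 ng/mL

0.125 ng/mL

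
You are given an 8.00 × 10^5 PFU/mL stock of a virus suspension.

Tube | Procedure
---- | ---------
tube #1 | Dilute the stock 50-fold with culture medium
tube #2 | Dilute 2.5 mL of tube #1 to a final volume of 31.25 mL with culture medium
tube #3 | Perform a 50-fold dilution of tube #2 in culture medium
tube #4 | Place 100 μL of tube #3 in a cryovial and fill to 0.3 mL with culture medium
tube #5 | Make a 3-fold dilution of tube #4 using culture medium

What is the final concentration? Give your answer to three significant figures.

2.84 PFU/mL

Step 1: 50-fold → factor 50
Step 2: 2.5 mL brought to 31.25 mL → factor 31.25/2.5 = 12.5
Step 3: 50-fold → factor 50
Step 4: 100 μL brought to 0.3 mL → factor 300/100 = 3
Step 5: 3-fold → factor 3
Overall dilution factor = 50 × 12.5 × 50 × 3 × 3 = 2.8125 × 10^5
Final = 8.00 × 10^5 PFU/mL / 2.8125 × 10^5 = 2.84 PFU/mL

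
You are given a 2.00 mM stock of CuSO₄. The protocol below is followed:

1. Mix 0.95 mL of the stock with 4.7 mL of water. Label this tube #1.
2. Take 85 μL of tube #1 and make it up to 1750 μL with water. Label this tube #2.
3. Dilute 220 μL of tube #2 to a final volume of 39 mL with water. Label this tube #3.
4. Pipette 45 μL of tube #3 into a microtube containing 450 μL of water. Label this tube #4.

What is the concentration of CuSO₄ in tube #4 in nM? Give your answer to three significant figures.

8.38 nM

Step 1: 0.95 mL + 4.7 mL = 5.65 mL total → factor 5.65/0.95 = 5.9474
Step 2: 85 μL brought to 1750 μL → factor 1750/85 = 20.588
Step 3: 220 μL brought to 39 mL → factor 39000/220 = 177.27
Step 4: 45 μL + 450 μL = 495 μL total → factor 495/45 = 11
Overall dilution factor = 5.9474 × 20.588 × 177.27 × 11 = 2.3877 × 10^5
Final = 2.00 mM / 2.3877 × 10^5 = 8.376 × 10^-6 mM = 8.38 nM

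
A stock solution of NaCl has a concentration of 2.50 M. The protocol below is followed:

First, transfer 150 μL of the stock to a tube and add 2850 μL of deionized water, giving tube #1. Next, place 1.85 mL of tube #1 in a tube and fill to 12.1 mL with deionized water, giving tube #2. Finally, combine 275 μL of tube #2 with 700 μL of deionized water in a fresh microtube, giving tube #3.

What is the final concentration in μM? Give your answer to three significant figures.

Step 1: 150 μL + 2850 μL = 3000 μL total → factor 3000/150 = 20
Step 2: 1.85 mL brought to 12.1 mL → factor 12.1/1.85 = 6.5405
Step 3: 275 μL + 700 μL = 975 μL total → factor 975/275 = 3.5455
Overall dilution factor = 20 × 6.5405 × 3.5455 = 463.78
Final = 2.50 M / 463.78 = 0.005390 M = 5.39 × 10^3 μM

5.39 × 10^3 μM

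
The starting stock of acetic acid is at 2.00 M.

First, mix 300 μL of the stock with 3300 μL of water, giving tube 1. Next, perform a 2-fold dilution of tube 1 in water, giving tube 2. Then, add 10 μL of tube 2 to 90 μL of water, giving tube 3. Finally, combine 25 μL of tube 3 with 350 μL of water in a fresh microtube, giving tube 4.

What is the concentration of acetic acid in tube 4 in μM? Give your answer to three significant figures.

Step 1: 300 μL + 3300 μL = 3600 μL total → factor 3600/300 = 12
Step 2: 2-fold → factor 2
Step 3: 10 μL + 90 μL = 100 μL total → factor 100/10 = 10
Step 4: 25 μL + 350 μL = 375 μL total → factor 375/25 = 15
Overall dilution factor = 12 × 2 × 10 × 15 = 3600
Final = 2.00 M / 3600 = 0.0005556 M = 556 μM

556 μM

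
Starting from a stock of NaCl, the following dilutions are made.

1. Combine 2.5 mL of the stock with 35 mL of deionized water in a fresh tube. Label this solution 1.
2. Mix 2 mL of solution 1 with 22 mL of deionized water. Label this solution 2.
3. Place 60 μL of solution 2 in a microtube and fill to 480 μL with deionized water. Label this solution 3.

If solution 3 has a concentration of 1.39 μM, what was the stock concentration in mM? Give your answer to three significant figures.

2.00 mM

Step 1: 2.5 mL + 35 mL = 37.5 mL total → factor 37.5/2.5 = 15
Step 2: 2 mL + 22 mL = 24 mL total → factor 24/2 = 12
Step 3: 60 μL brought to 480 μL → factor 480/60 = 8
Overall dilution factor = 15 × 12 × 8 = 1440
Stock = 1.39 μM × 1440 = 2002 μM = 2.00 mM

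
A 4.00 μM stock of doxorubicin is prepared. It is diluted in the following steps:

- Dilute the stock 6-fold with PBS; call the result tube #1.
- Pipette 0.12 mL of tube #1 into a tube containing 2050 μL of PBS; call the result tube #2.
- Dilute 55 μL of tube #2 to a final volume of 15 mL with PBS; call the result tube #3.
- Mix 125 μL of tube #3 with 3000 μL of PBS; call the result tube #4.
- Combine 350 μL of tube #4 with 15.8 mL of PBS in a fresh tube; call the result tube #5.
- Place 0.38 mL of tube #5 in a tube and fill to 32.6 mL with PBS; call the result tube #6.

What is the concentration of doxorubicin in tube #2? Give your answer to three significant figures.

0.0369 μM

Step 1: 6-fold → factor 6
Step 2: 0.12 mL + 2050 μL = 2.17 mL total → factor 2.17/0.12 = 18.083
Dilution factor through tube #2 = 6 × 18.083 = 108.5
[tube #2] = 4.00 μM / 108.5 = 0.0369 μM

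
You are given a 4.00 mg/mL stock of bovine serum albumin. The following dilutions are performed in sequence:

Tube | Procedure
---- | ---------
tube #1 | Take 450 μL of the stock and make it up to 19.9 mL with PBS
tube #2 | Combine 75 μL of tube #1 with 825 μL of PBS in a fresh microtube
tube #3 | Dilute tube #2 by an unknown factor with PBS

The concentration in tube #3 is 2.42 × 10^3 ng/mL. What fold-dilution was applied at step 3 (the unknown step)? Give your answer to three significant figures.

Step 1: 450 μL brought to 19.9 mL → factor 19900/450 = 44.222
Step 2: 75 μL + 825 μL = 900 μL total → factor 900/75 = 12
Step 3: unknown factor x
Product of known-step factors = 530.67
Overall factor = 4.00 mg/mL / (2.42 × 10^3 ng/mL) = 1652.9
x = 1652.9 / 530.67 = 3.11

3.11-fold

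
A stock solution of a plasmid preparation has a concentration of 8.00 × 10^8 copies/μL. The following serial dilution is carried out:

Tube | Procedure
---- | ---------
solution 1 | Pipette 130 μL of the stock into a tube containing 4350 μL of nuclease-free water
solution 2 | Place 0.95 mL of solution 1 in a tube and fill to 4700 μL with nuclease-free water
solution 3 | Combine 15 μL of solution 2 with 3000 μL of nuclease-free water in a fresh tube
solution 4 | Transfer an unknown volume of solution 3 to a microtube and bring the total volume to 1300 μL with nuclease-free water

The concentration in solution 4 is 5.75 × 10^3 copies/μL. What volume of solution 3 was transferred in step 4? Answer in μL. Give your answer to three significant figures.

320 μL

Step 1: 130 μL + 4350 μL = 4480 μL total → factor 4480/130 = 34.462
Step 2: 0.95 mL brought to 4700 μL → factor 4.7/0.95 = 4.9474
Step 3: 15 μL + 3000 μL = 3015 μL total → factor 3015/15 = 201
Step 4: v brought to 1300 μL → factor = 1300 μL/v
Product of known-step factors = 34269
Overall factor = 8.00 × 10^8 copies/μL / (5.75 × 10^3 copies/μL) = 1.3913 × 10^5
Step-4 factor = 1.3913 × 10^5 / 34269 = 4.0599
v = 1300 μL / 4.0599 = 320 μL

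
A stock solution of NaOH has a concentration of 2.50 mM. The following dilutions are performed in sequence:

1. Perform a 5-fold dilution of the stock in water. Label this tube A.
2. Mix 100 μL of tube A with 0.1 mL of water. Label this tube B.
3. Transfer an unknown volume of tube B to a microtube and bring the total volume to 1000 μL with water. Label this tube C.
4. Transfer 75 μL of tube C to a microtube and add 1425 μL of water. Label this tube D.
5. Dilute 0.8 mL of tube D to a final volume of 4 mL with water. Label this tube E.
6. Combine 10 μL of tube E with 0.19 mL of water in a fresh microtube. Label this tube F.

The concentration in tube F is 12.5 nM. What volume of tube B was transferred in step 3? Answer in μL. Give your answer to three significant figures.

Step 1: 5-fold → factor 5
Step 2: 100 μL + 0.1 mL = 200 μL total → factor 200/100 = 2
Step 3: v brought to 1000 μL → factor = 1000 μL/v
Step 4: 75 μL + 1425 μL = 1500 μL total → factor 1500/75 = 20
Step 5: 0.8 mL brought to 4 mL → factor 4/0.8 = 5
Step 6: 10 μL + 0.19 mL = 200 μL total → factor 200/10 = 20
Product of known-step factors = 20000
Overall factor = 2.50 mM / (12.5 nM) = 2 × 10^5
Step-3 factor = 2 × 10^5 / 20000 = 10
v = 1000 μL / 10 = 100 μL

100 μL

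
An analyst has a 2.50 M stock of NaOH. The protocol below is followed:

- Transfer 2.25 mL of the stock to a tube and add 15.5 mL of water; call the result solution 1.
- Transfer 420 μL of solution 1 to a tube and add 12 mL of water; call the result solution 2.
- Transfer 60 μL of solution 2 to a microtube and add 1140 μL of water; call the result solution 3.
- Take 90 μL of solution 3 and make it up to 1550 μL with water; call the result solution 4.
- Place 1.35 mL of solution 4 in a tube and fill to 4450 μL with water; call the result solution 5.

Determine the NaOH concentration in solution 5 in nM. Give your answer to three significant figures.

9.44 × 10^3 nM

Step 1: 2.25 mL + 15.5 mL = 17.75 mL total → factor 17.75/2.25 = 7.8889
Step 2: 420 μL + 12 mL = 12420 μL total → factor 12420/420 = 29.571
Step 3: 60 μL + 1140 μL = 1200 μL total → factor 1200/60 = 20
Step 4: 90 μL brought to 1550 μL → factor 1550/90 = 17.222
Step 5: 1.35 mL brought to 4450 μL → factor 4.45/1.35 = 3.2963
Overall dilution factor = 7.8889 × 29.571 × 20 × 17.222 × 3.2963 = 2.6487 × 10^5
Final = 2.50 M / 2.6487 × 10^5 = 9.439 × 10^-6 M = 9.44 × 10^3 nM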